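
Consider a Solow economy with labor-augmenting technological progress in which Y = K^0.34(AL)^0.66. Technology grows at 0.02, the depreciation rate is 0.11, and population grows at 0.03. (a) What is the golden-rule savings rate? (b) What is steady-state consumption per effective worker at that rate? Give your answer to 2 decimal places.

n + g + δ = 0.03 + 0.02 + 0.11 = 0.16.
For Cobb-Douglas, s_gold equals capital's share: s_gold = 0.34.
Maximizing c = f(k) − (n+g+δ)·k gives f'(k) = n+g+δ, i.e. 0.34·k^(0.34−1) = 0.16, so k_gold = (0.34/0.16)^(1/0.66) ≈ 3.1333.
y_gold = 3.1333^0.34 ≈ 1.4745; c_gold = (1−0.34)·y_gold ≈ 0.9732.

(a) s_gold = 0.34; (b) c_gold ≈ 0.97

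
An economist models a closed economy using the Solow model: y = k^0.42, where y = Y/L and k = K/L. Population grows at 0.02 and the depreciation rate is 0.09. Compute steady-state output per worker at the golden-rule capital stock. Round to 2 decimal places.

y_gold ≈ 2.64

Capital per worker breaks even when investment replaces (n + δ)·k; here n + δ = 0.11.
Golden rule sets MPK = n+δ: 0.42·k^(0.42−1) = 0.11, so k_gold = (0.42/0.11)^(1/0.58) ≈ 10.0740.
Output: y_gold = k_gold^0.42 = 10.0740^0.42 ≈ 2.6384.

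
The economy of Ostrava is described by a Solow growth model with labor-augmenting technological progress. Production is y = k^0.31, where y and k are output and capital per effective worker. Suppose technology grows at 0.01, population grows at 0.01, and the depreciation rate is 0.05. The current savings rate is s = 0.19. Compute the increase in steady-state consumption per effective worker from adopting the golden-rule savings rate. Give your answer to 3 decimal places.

n + g + δ = 0.01 + 0.01 + 0.05 = 0.07.
Current steady state (s = 0.19): k* = (0.19/0.07)^(1/0.69) ≈ 4.2510, y* = 4.2510^0.31 ≈ 1.5661, c* = (1−0.19)·1.5661 ≈ 1.2686.
At the golden rule the marginal product of capital equals n+g+δ: 0.31·k^(0.31−1) = 0.07. Solving, k_gold = (0.31/0.07)^(1/0.69) ≈ 8.6420.
y_gold = 8.6420^0.31 ≈ 1.9514, c_gold = y_gold − 0.07·k_gold ≈ 1.3465.
Gain: Δc = 1.3465 − 1.2686 ≈ 0.0779.

Δc ≈ 0.078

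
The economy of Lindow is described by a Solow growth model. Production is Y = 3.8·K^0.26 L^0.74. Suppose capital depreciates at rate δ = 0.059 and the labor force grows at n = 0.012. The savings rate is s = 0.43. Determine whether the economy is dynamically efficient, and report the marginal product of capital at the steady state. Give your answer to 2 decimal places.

The effective depreciation rate is n + δ = 0.012 + 0.059 = 0.071.
Steady-state k*: s·A·k^0.26 = 0.071·k gives k* = (0.43·3.8/0.071)^(1/0.74) ≈ 69.2679.
MPK = 0.26·3.8·69.2679^(-0.74) ≈ 0.0429.
MPK < n+δ = 0.071, so the economy is dynamically inefficient (over-saving).

dynamically inefficient; MPK ≈ 0.04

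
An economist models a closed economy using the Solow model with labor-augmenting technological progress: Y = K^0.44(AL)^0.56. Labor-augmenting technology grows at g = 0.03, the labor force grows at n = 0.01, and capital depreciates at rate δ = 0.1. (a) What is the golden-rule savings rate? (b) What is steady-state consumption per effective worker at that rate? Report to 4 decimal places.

(a) s_gold = 0.4400; (b) c_gold ≈ 1.3770

The effective depreciation rate is n + g + δ = 0.01 + 0.03 + 0.1 = 0.14.
For Cobb-Douglas, s_gold equals capital's share: s_gold = 0.44.
Maximizing c = f(k) − (n+g+δ)·k gives f'(k) = n+g+δ, i.e. 0.44·k^(0.44−1) = 0.14, so k_gold = (0.44/0.14)^(1/0.56) ≈ 7.7282.
y_gold = 7.7282^0.44 ≈ 2.4590; c_gold = (1−0.44)·y_gold ≈ 1.3770.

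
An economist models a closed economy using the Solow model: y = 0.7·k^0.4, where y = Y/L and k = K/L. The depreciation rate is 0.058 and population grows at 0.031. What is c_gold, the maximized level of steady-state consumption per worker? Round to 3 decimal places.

Capital per worker breaks even when investment replaces (n + δ)·k; here n + δ = 0.089.
Golden rule sets MPK = n+δ: 0.4·0.7·k^(0.4−1) = 0.089, so k_gold = (0.4·0.7/0.089)^(1/0.6) ≈ 6.7548.
y_gold = 0.7·6.7548^0.4 ≈ 1.5029.
c_gold = y_gold − (n+δ)·k_gold = 1.5029 − 0.089·6.7548 ≈ 0.9018.

c_gold ≈ 0.902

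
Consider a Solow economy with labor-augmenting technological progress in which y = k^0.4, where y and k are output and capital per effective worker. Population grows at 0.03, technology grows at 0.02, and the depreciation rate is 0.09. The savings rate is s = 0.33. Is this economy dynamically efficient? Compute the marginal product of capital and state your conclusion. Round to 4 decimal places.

dynamically efficient; MPK ≈ 0.1697

Break-even investment rate: n + g + δ = 0.03 + 0.02 + 0.09 = 0.14.
Steady-state k*: s·k^0.4 = 0.14·k gives k* = (0.33/0.14)^(1/0.6) ≈ 4.1749.
MPK = 0.4·4.1749^(-0.6) ≈ 0.1697.
MPK > n+g+δ = 0.14, so the economy is dynamically efficient (under-saving).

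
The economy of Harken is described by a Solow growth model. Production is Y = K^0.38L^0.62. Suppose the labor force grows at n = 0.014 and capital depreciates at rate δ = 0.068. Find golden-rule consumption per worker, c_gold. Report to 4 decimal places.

Break-even investment rate: n + δ = 0.014 + 0.068 = 0.082.
At the golden rule the marginal product of capital equals n+δ: 0.38·k^(0.38−1) = 0.082. Solving, k_gold = (0.38/0.082)^(1/0.62) ≈ 11.8616.
y_gold = 11.8616^0.38 ≈ 2.5596.
c_gold = y_gold − (n+δ)·k_gold = 2.5596 − 0.082·11.8616 ≈ 1.5870.

c_gold ≈ 1.5870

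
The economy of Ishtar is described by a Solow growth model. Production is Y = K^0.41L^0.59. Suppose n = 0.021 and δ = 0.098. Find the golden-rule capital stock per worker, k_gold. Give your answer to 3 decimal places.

Break-even investment rate: n + δ = 0.021 + 0.098 = 0.119.
Setting f'(k) = n+δ gives 0.41·k^(0.41−1) = 0.119, hence k_gold = (0.41/0.119)^(1/0.59) ≈ 8.1390.

k_gold ≈ 8.139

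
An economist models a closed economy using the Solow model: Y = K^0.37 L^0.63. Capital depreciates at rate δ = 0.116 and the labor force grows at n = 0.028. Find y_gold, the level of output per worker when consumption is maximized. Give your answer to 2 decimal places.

y_gold ≈ 1.74

n + δ = 0.028 + 0.116 = 0.144.
Golden rule sets MPK = n+δ: 0.37·k^(0.37−1) = 0.144, so k_gold = (0.37/0.144)^(1/0.63) ≈ 4.4724.
Output: y_gold = k_gold^0.37 = 4.4724^0.37 ≈ 1.7406.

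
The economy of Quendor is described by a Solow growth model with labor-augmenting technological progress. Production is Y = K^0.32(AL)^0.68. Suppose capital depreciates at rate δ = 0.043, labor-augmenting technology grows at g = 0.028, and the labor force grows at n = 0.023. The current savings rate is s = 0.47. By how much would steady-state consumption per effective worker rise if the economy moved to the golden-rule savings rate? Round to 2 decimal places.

The effective depreciation rate is n + g + δ = 0.023 + 0.028 + 0.043 = 0.094.
Current steady state (s = 0.47): k* = (0.47/0.094)^(1/0.68) ≈ 10.6634, y* = 10.6634^0.32 ≈ 2.1327, c* = (1−0.47)·2.1327 ≈ 1.1303.
Maximizing c = f(k) − (n+g+δ)·k gives f'(k) = n+g+δ, i.e. 0.32·k^(0.32−1) = 0.094, so k_gold = (0.32/0.094)^(1/0.68) ≈ 6.0588.
y_gold = 6.0588^0.32 ≈ 1.7798, c_gold = y_gold − 0.094·k_gold ≈ 1.2102.
Gain: Δc = 1.2102 − 1.1303 ≈ 0.0799.

Δc ≈ 0.08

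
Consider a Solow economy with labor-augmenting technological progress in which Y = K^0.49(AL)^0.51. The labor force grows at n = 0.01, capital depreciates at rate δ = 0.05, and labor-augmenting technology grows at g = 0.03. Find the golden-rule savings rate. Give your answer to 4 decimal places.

s_gold = 0.4900

n + g + δ = 0.01 + 0.03 + 0.05 = 0.09.
At the golden rule MPK = n+g+δ, and in any Cobb-Douglas steady state s = (n+g+δ)·k/y = MPK·k/y = capital's share 0.49.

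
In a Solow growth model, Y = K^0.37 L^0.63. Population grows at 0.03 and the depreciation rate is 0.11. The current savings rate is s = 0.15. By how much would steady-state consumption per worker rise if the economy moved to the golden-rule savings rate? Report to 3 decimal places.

n + δ = 0.03 + 0.11 = 0.14.
Current steady state (s = 0.15): k* = (0.15/0.14)^(1/0.63) ≈ 1.1157, y* = 1.1157^0.37 ≈ 1.0414, c* = (1−0.15)·1.0414 ≈ 0.8851.
Maximizing c = f(k) − (n+δ)·k gives f'(k) = n+δ, i.e. 0.37·k^(0.37−1) = 0.14, so k_gold = (0.37/0.14)^(1/0.63) ≈ 4.6769.
y_gold = 4.6769^0.37 ≈ 1.7696, c_gold = y_gold − 0.14·k_gold ≈ 1.1149.
Gain: Δc = 1.1149 − 0.8851 ≈ 0.2297.

Δc ≈ 0.230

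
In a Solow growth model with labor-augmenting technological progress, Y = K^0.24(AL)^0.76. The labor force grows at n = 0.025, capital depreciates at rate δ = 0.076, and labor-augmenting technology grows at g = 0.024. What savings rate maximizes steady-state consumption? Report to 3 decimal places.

s_gold = 0.240

n + g + δ = 0.025 + 0.024 + 0.076 = 0.125.
At the golden rule MPK = n+g+δ, and in any Cobb-Douglas steady state s = (n+g+δ)·k/y = MPK·k/y = capital's share 0.24.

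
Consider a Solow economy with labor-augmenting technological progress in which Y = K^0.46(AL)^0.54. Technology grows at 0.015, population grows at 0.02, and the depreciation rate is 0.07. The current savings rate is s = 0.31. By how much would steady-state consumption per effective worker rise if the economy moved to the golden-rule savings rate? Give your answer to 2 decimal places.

Break-even investment rate: n + g + δ = 0.02 + 0.015 + 0.07 = 0.105.
Current steady state (s = 0.31): k* = (0.31/0.105)^(1/0.54) ≈ 7.4249, y* = 7.4249^0.46 ≈ 2.5149, c* = (1−0.31)·2.5149 ≈ 1.7353.
At the golden rule the marginal product of capital equals n+g+δ: 0.46·k^(0.46−1) = 0.105. Solving, k_gold = (0.46/0.105)^(1/0.54) ≈ 15.4202.
y_gold = 15.4202^0.46 ≈ 3.5198, c_gold = y_gold − 0.105·k_gold ≈ 1.9007.
Gain: Δc = 1.9007 − 1.7353 ≈ 0.1654.

Δc ≈ 0.17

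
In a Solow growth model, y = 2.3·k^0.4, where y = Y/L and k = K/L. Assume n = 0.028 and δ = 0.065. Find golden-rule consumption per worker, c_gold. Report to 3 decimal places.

Capital per worker breaks even when investment replaces (n + δ)·k; here n + δ = 0.093.
Setting f'(k) = n+δ gives 0.4·2.3·k^(0.4−1) = 0.093, hence k_gold = (0.4·2.3/0.093)^(1/0.6) ≈ 45.5870.
y_gold = 2.3·45.5870^0.4 ≈ 10.5990.
c_gold = y_gold − (n+δ)·k_gold = 10.5990 − 0.093·45.5870 ≈ 6.3594.

c_gold ≈ 6.359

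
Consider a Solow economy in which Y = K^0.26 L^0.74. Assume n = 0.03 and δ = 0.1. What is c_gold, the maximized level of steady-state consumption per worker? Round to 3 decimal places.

The effective depreciation rate is n + δ = 0.03 + 0.1 = 0.13.
Setting f'(k) = n+δ gives 0.26·k^(0.26−1) = 0.13, hence k_gold = (0.26/0.13)^(1/0.74) ≈ 2.5515.
y_gold = 2.5515^0.26 ≈ 1.2758.
c_gold = y_gold − (n+δ)·k_gold = 1.2758 − 0.13·2.5515 ≈ 0.9441.

c_gold ≈ 0.944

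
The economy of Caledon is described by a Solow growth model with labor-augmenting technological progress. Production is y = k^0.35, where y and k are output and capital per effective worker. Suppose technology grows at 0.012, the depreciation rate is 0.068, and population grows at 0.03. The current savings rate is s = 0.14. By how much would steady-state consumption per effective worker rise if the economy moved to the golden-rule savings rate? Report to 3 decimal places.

Δc ≈ 0.233

Break-even investment rate: n + g + δ = 0.03 + 0.012 + 0.068 = 0.11.
Current steady state (s = 0.14): k* = (0.14/0.11)^(1/0.65) ≈ 1.4492, y* = 1.4492^0.35 ≈ 1.1387, c* = (1−0.14)·1.1387 ≈ 0.9793.
Golden rule sets MPK = n+g+δ: 0.35·k^(0.35−1) = 0.11, so k_gold = (0.35/0.11)^(1/0.65) ≈ 5.9340.
y_gold = 5.9340^0.35 ≈ 1.8650, c_gold = y_gold − 0.11·k_gold ≈ 1.2122.
Gain: Δc = 1.2122 − 0.9793 ≈ 0.2330.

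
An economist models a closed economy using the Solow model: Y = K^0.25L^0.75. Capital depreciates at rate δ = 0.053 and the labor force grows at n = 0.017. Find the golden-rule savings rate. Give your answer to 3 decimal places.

s_gold = 0.250

The effective depreciation rate is n + δ = 0.017 + 0.053 = 0.07.
At the golden rule MPK = n+δ, and in any Cobb-Douglas steady state s = (n+δ)·k/y = MPK·k/y = capital's share 0.25.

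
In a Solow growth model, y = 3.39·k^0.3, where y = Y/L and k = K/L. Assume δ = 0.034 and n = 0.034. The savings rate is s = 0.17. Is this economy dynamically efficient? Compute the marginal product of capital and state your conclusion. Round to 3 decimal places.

Capital per worker breaks even when investment replaces (n + δ)·k; here n + δ = 0.068.
Steady-state k*: s·A·k^0.3 = 0.068·k gives k* = (0.17·3.39/0.068)^(1/0.7) ≈ 21.1794.
MPK = 0.3·3.39·21.1794^(-0.7) ≈ 0.1200.
MPK > n+δ = 0.068, so the economy is dynamically efficient (under-saving).

dynamically efficient; MPK ≈ 0.120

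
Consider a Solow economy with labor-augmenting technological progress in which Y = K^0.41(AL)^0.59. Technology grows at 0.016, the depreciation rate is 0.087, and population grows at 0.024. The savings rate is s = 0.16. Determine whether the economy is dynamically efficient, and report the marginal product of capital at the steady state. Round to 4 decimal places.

dynamically efficient; MPK ≈ 0.3254

Capital per effective worker breaks even when investment replaces (n + g + δ)·k; here n + g + δ = 0.127.
Steady-state k*: s·k^0.41 = 0.127·k gives k* = (0.16/0.127)^(1/0.59) ≈ 1.4792.
MPK = 0.41·1.4792^(-0.59) ≈ 0.3254.
MPK > n+g+δ = 0.127, so the economy is dynamically efficient (under-saving).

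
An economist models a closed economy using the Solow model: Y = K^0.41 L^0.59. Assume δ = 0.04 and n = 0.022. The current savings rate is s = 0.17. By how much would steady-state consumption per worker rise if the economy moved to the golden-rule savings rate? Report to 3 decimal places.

Capital per worker breaks even when investment replaces (n + δ)·k; here n + δ = 0.062.
Current steady state (s = 0.17): k* = (0.17/0.062)^(1/0.59) ≈ 5.5268, y* = 5.5268^0.41 ≈ 2.0156, c* = (1−0.17)·2.0156 ≈ 1.6730.
Golden rule sets MPK = n+δ: 0.41·k^(0.41−1) = 0.062, so k_gold = (0.41/0.062)^(1/0.59) ≈ 24.5751.
y_gold = 24.5751^0.41 ≈ 3.7162, c_gold = y_gold − 0.062·k_gold ≈ 2.1926.
Gain: Δc = 2.1926 − 1.6730 ≈ 0.5196.

Δc ≈ 0.520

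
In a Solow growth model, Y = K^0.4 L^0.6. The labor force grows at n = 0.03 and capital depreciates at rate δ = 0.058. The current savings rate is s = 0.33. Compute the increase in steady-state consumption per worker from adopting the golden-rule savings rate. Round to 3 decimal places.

The effective depreciation rate is n + δ = 0.03 + 0.058 = 0.088.
Current steady state (s = 0.33): k* = (0.33/0.088)^(1/0.6) ≈ 9.0515, y* = 9.0515^0.4 ≈ 2.4137, c* = (1−0.33)·2.4137 ≈ 1.6172.
Setting f'(k) = n+δ gives 0.4·k^(0.4−1) = 0.088, hence k_gold = (0.4/0.088)^(1/0.6) ≈ 12.4727.
y_gold = 12.4727^0.4 ≈ 2.7440, c_gold = y_gold − 0.088·k_gold ≈ 1.6464.
Gain: Δc = 1.6464 − 1.6172 ≈ 0.0292.

Δc ≈ 0.029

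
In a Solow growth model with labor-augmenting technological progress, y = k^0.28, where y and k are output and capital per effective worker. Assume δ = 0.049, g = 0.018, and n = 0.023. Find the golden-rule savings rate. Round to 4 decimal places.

s_gold = 0.2800

n + g + δ = 0.023 + 0.018 + 0.049 = 0.09.
At the golden rule MPK = n+g+δ, and in any Cobb-Douglas steady state s = (n+g+δ)·k/y = MPK·k/y = capital's share 0.28.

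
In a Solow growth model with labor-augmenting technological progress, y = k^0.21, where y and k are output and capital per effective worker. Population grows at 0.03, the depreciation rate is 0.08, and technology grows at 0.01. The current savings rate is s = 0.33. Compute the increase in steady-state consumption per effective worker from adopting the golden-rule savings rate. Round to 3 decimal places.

Break-even investment rate: n + g + δ = 0.03 + 0.01 + 0.08 = 0.12.
Current steady state (s = 0.33): k* = (0.33/0.12)^(1/0.79) ≈ 3.5985, y* = 3.5985^0.21 ≈ 1.3085, c* = (1−0.33)·1.3085 ≈ 0.8767.
Setting f'(k) = n+g+δ gives 0.21·k^(0.21−1) = 0.12, hence k_gold = (0.21/0.12)^(1/0.79) ≈ 2.0307.
y_gold = 2.0307^0.21 ≈ 1.1604, c_gold = y_gold − 0.12·k_gold ≈ 0.9167.
Gain: Δc = 0.9167 − 0.8767 ≈ 0.0400.

Δc ≈ 0.040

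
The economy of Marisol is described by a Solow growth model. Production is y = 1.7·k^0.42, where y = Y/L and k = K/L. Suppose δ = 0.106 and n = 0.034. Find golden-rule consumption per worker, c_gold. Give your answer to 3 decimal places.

The effective depreciation rate is n + δ = 0.034 + 0.106 = 0.14.
Setting f'(k) = n+δ gives 0.42·1.7·k^(0.42−1) = 0.14, hence k_gold = (0.42·1.7/0.14)^(1/0.58) ≈ 16.5939.
y_gold = 1.7·16.5939^0.42 ≈ 5.5313.
c_gold = y_gold − (n+δ)·k_gold = 5.5313 − 0.14·16.5939 ≈ 3.2082.

c_gold ≈ 3.208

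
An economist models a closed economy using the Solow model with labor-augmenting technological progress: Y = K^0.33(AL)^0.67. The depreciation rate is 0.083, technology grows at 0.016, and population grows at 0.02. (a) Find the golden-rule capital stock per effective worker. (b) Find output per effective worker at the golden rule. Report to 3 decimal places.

Break-even investment rate: n + g + δ = 0.02 + 0.016 + 0.083 = 0.119.
Golden rule sets MPK = n+g+δ: 0.33·k^(0.33−1) = 0.119, so k_gold = (0.33/0.119)^(1/0.67) ≈ 4.5829.
y_gold = 4.5829^0.33 ≈ 1.6526.

(a) k_gold ≈ 4.583; (b) y_gold ≈ 1.653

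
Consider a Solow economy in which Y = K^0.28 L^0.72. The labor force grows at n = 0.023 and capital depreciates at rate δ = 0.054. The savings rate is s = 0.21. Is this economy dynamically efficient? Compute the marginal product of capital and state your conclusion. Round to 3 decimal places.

Capital per worker breaks even when investment replaces (n + δ)·k; here n + δ = 0.077.
Steady-state k*: s·k^0.28 = 0.077·k gives k* = (0.21/0.077)^(1/0.72) ≈ 4.0288.
MPK = 0.28·4.0288^(-0.72) ≈ 0.1027.
MPK > n+δ = 0.077, so the economy is dynamically efficient (under-saving).

dynamically efficient; MPK ≈ 0.103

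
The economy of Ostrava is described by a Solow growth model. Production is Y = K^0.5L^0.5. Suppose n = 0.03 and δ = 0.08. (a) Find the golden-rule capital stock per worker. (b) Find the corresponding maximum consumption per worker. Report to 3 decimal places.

(a) k_gold ≈ 20.661; (b) c_gold ≈ 2.273

Break-even investment rate: n + δ = 0.03 + 0.08 = 0.11.
Golden rule sets MPK = n+δ: 0.5·k^(0.5−1) = 0.11, so k_gold = (0.5/0.11)^(1/0.5) ≈ 20.6612.
y_gold = 20.6612^0.5 ≈ 4.5455; c_gold = y_gold − 0.11·k_gold ≈ 2.2727.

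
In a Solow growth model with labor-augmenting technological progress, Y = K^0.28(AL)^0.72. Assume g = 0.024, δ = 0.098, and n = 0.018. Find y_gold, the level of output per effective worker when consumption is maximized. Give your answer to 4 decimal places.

Break-even investment rate: n + g + δ = 0.018 + 0.024 + 0.098 = 0.14.
At the golden rule the marginal product of capital equals n+g+δ: 0.28·k^(0.28−1) = 0.14. Solving, k_gold = (0.28/0.14)^(1/0.72) ≈ 2.6188.
Output: y_gold = k_gold^0.28 = 2.6188^0.28 ≈ 1.3094.

y_gold ≈ 1.3094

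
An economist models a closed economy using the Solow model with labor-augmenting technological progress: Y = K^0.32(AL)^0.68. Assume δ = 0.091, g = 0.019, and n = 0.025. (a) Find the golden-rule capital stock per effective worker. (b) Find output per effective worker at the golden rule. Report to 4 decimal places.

The effective depreciation rate is n + g + δ = 0.025 + 0.019 + 0.091 = 0.135.
Golden rule sets MPK = n+g+δ: 0.32·k^(0.32−1) = 0.135, so k_gold = (0.32/0.135)^(1/0.68) ≈ 3.5580.
y_gold = 3.5580^0.32 ≈ 1.5010.

(a) k_gold ≈ 3.5580; (b) y_gold ≈ 1.5010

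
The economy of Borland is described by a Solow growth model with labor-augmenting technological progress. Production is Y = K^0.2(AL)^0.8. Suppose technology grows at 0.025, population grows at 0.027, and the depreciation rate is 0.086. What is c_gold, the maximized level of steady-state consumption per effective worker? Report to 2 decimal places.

The effective depreciation rate is n + g + δ = 0.027 + 0.025 + 0.086 = 0.138.
At the golden rule the marginal product of capital equals n+g+δ: 0.2·k^(0.2−1) = 0.138. Solving, k_gold = (0.2/0.138)^(1/0.8) ≈ 1.5902.
y_gold = 1.5902^0.2 ≈ 1.0972.
c_gold = y_gold − (n+g+δ)·k_gold = 1.0972 − 0.138·1.5902 ≈ 0.8778.

c_gold ≈ 0.88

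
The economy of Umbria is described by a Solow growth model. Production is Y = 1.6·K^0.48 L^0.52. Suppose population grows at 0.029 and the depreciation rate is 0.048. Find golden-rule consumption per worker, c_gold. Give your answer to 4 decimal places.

Capital per worker breaks even when investment replaces (n + δ)·k; here n + δ = 0.077.
Golden rule sets MPK = n+δ: 0.48·1.6·k^(0.48−1) = 0.077, so k_gold = (0.48·1.6/0.077)^(1/0.52) ≈ 83.3498.
y_gold = 1.6·83.3498^0.48 ≈ 13.3707.
c_gold = y_gold − (n+δ)·k_gold = 13.3707 − 0.077·83.3498 ≈ 6.9528.

c_gold ≈ 6.9528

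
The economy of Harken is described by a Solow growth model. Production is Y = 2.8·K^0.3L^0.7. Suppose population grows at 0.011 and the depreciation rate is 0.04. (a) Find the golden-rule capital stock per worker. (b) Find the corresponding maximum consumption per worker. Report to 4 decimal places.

(a) k_gold ≈ 54.7212; (b) c_gold ≈ 6.5118

Capital per worker breaks even when investment replaces (n + δ)·k; here n + δ = 0.051.
Setting f'(k) = n+δ gives 0.3·2.8·k^(0.3−1) = 0.051, hence k_gold = (0.3·2.8/0.051)^(1/0.7) ≈ 54.7212.
y_gold = 2.8·54.7212^0.3 ≈ 9.3026; c_gold = y_gold − 0.051·k_gold ≈ 6.5118.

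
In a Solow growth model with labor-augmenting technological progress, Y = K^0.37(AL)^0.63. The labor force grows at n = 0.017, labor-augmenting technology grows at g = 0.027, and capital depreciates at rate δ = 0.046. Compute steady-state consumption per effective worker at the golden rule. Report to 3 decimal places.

n + g + δ = 0.017 + 0.027 + 0.046 = 0.09.
Setting f'(k) = n+g+δ gives 0.37·k^(0.37−1) = 0.09, hence k_gold = (0.37/0.09)^(1/0.63) ≈ 9.4306.
y_gold = 9.4306^0.37 ≈ 2.2939.
c_gold = y_gold − (n+g+δ)·k_gold = 2.2939 − 0.09·9.4306 ≈ 1.4452.

c_gold ≈ 1.445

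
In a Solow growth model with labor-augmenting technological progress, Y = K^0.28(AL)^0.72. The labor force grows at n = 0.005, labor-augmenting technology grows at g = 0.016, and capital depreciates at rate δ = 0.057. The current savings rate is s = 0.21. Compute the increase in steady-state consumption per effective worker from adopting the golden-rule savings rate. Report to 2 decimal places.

Δc ≈ 0.02

Break-even investment rate: n + g + δ = 0.005 + 0.016 + 0.057 = 0.078.
Current steady state (s = 0.21): k* = (0.21/0.078)^(1/0.72) ≈ 3.9573, y* = 3.9573^0.28 ≈ 1.4698, c* = (1−0.21)·1.4698 ≈ 1.1612.
Maximizing c = f(k) − (n+g+δ)·k gives f'(k) = n+g+δ, i.e. 0.28·k^(0.28−1) = 0.078, so k_gold = (0.28/0.078)^(1/0.72) ≈ 5.9009.
y_gold = 5.9009^0.28 ≈ 1.6438, c_gold = y_gold − 0.078·k_gold ≈ 1.1836.
Gain: Δc = 1.1836 − 1.1612 ≈ 0.0224.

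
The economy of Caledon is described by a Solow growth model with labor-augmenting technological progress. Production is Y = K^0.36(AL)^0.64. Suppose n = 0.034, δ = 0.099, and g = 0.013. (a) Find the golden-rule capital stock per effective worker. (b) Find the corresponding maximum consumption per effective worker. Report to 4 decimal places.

n + g + δ = 0.034 + 0.013 + 0.099 = 0.146.
Golden rule sets MPK = n+g+δ: 0.36·k^(0.36−1) = 0.146, so k_gold = (0.36/0.146)^(1/0.64) ≈ 4.0966.
y_gold = 4.0966^0.36 ≈ 1.6614; c_gold = y_gold − 0.146·k_gold ≈ 1.0633.

(a) k_gold ≈ 4.0966; (b) c_gold ≈ 1.0633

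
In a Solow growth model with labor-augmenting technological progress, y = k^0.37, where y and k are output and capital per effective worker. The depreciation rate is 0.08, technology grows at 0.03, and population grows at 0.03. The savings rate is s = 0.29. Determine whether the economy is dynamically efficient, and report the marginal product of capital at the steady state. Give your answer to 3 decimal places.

Break-even investment rate: n + g + δ = 0.03 + 0.03 + 0.08 = 0.14.
Steady-state k*: s·k^0.37 = 0.14·k gives k* = (0.29/0.14)^(1/0.63) ≈ 3.1770.
MPK = 0.37·3.1770^(-0.63) ≈ 0.1786.
MPK > n+g+δ = 0.14, so the economy is dynamically efficient (under-saving).

dynamically efficient; MPK ≈ 0.179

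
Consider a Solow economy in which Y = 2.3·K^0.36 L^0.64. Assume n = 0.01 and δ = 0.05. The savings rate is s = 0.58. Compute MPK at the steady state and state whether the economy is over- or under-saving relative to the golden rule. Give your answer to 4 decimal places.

The effective depreciation rate is n + δ = 0.01 + 0.05 = 0.06.
Steady-state k*: s·A·k^0.36 = 0.06·k gives k* = (0.58·2.3/0.06)^(1/0.64) ≈ 127.2608.
MPK = 0.36·2.3·127.2608^(-0.64) ≈ 0.0372.
MPK < n+δ = 0.06, so the economy is dynamically inefficient (over-saving).

over-saving; MPK ≈ 0.0372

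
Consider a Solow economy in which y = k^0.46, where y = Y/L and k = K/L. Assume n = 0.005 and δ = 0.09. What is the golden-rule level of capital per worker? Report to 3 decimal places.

The effective depreciation rate is n + δ = 0.005 + 0.09 = 0.095.
Golden rule sets MPK = n+δ: 0.46·k^(0.46−1) = 0.095, so k_gold = (0.46/0.095)^(1/0.54) ≈ 18.5602.

k_gold ≈ 18.560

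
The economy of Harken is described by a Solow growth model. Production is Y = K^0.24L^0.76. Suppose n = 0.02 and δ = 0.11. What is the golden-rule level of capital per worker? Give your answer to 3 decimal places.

n + δ = 0.02 + 0.11 = 0.13.
Setting f'(k) = n+δ gives 0.24·k^(0.24−1) = 0.13, hence k_gold = (0.24/0.13)^(1/0.76) ≈ 2.2405.

k_gold ≈ 2.241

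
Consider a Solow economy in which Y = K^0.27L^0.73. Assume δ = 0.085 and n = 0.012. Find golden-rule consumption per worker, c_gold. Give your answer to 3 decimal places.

c_gold ≈ 1.066

n + δ = 0.012 + 0.085 = 0.097.
Maximizing c = f(k) − (n+δ)·k gives f'(k) = n+δ, i.e. 0.27·k^(0.27−1) = 0.097, so k_gold = (0.27/0.097)^(1/0.73) ≈ 4.0647.
y_gold = 4.0647^0.27 ≈ 1.4603.
c_gold = y_gold − (n+δ)·k_gold = 1.4603 − 0.097·4.0647 ≈ 1.0660.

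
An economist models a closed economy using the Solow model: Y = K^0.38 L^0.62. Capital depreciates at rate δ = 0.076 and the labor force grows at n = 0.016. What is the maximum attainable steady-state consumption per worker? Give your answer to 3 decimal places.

c_gold ≈ 1.479

n + δ = 0.016 + 0.076 = 0.092.
Golden rule sets MPK = n+δ: 0.38·k^(0.38−1) = 0.092, so k_gold = (0.38/0.092)^(1/0.62) ≈ 9.8524.
y_gold = 9.8524^0.38 ≈ 2.3853.
c_gold = y_gold − (n+δ)·k_gold = 2.3853 − 0.092·9.8524 ≈ 1.4789.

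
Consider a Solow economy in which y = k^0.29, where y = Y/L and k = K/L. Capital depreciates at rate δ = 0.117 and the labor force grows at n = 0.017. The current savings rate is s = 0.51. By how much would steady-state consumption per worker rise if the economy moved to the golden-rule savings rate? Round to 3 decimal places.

Δc ≈ 0.127

Break-even investment rate: n + δ = 0.017 + 0.117 = 0.134.
Current steady state (s = 0.51): k* = (0.51/0.134)^(1/0.71) ≈ 6.5699, y* = 6.5699^0.29 ≈ 1.7262, c* = (1−0.51)·1.7262 ≈ 0.8458.
At the golden rule the marginal product of capital equals n+δ: 0.29·k^(0.29−1) = 0.134. Solving, k_gold = (0.29/0.134)^(1/0.71) ≈ 2.9665.
y_gold = 2.9665^0.29 ≈ 1.3707, c_gold = y_gold − 0.134·k_gold ≈ 0.9732.
Gain: Δc = 0.9732 − 0.8458 ≈ 0.1274.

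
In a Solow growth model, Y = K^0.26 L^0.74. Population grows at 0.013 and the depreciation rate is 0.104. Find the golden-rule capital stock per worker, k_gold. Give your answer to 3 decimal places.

k_gold ≈ 2.942

Capital per worker breaks even when investment replaces (n + δ)·k; here n + δ = 0.117.
Golden rule sets MPK = n+δ: 0.26·k^(0.26−1) = 0.117, so k_gold = (0.26/0.117)^(1/0.74) ≈ 2.9419.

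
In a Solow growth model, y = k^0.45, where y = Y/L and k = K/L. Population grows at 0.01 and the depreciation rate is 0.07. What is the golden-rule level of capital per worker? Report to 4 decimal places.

The effective depreciation rate is n + δ = 0.01 + 0.07 = 0.08.
Golden rule sets MPK = n+δ: 0.45·k^(0.45−1) = 0.08, so k_gold = (0.45/0.08)^(1/0.55) ≈ 23.1132.

k_gold ≈ 23.1132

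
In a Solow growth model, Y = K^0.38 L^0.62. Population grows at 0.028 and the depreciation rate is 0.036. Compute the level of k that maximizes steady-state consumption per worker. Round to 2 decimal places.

Break-even investment rate: n + δ = 0.028 + 0.036 = 0.064.
Golden rule sets MPK = n+δ: 0.38·k^(0.38−1) = 0.064, so k_gold = (0.38/0.064)^(1/0.62) ≈ 17.6908.

k_gold ≈ 17.69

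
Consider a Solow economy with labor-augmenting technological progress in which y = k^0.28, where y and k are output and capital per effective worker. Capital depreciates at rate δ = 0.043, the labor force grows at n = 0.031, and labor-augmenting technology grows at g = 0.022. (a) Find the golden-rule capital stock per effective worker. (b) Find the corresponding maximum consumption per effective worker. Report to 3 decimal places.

(a) k_gold ≈ 4.423; (b) c_gold ≈ 1.092

Break-even investment rate: n + g + δ = 0.031 + 0.022 + 0.043 = 0.096.
Setting f'(k) = n+g+δ gives 0.28·k^(0.28−1) = 0.096, hence k_gold = (0.28/0.096)^(1/0.72) ≈ 4.4226.
y_gold = 4.4226^0.28 ≈ 1.5163; c_gold = y_gold − 0.096·k_gold ≈ 1.0917.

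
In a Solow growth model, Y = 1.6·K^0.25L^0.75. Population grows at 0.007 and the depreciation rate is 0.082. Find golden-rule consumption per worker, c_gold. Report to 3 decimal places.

The effective depreciation rate is n + δ = 0.007 + 0.082 = 0.089.
At the golden rule the marginal product of capital equals n+δ: 0.25·1.6·k^(0.25−1) = 0.089. Solving, k_gold = (0.25·1.6/0.089)^(1/0.75) ≈ 7.4170.
y_gold = 1.6·7.4170^0.25 ≈ 2.6404.
c_gold = y_gold − (n+δ)·k_gold = 2.6404 − 0.089·7.4170 ≈ 1.9803.

c_gold ≈ 1.980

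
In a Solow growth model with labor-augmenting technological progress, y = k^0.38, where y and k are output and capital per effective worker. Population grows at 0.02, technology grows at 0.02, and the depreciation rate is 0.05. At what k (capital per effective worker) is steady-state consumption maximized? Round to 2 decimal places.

k_gold ≈ 10.21

The effective depreciation rate is n + g + δ = 0.02 + 0.02 + 0.05 = 0.09.
Golden rule sets MPK = n+g+δ: 0.38·k^(0.38−1) = 0.09, so k_gold = (0.38/0.09)^(1/0.62) ≈ 10.2079.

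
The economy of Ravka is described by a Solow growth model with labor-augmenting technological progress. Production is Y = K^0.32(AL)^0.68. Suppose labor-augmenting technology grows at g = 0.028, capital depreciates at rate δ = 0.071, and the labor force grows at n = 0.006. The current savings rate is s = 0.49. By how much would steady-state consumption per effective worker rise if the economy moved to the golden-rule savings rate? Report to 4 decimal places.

n + g + δ = 0.006 + 0.028 + 0.071 = 0.105.
Current steady state (s = 0.49): k* = (0.49/0.105)^(1/0.68) ≈ 9.6346, y* = 9.6346^0.32 ≈ 2.0646, c* = (1−0.49)·2.0646 ≈ 1.0529.
Golden rule sets MPK = n+g+δ: 0.32·k^(0.32−1) = 0.105, so k_gold = (0.32/0.105)^(1/0.68) ≈ 5.1488.
y_gold = 5.1488^0.32 ≈ 1.6895, c_gold = y_gold − 0.105·k_gold ≈ 1.1488.
Gain: Δc = 1.1488 − 1.0529 ≈ 0.0959.

Δc ≈ 0.0959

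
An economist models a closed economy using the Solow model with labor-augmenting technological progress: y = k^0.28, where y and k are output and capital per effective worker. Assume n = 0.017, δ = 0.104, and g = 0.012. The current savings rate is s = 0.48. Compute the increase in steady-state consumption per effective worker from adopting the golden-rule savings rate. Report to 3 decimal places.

Capital per effective worker breaks even when investment replaces (n + g + δ)·k; here n + g + δ = 0.133.
Current steady state (s = 0.48): k* = (0.48/0.133)^(1/0.72) ≈ 5.9450, y* = 5.9450^0.28 ≈ 1.6473, c* = (1−0.48)·1.6473 ≈ 0.8566.
Golden rule sets MPK = n+g+δ: 0.28·k^(0.28−1) = 0.133, so k_gold = (0.28/0.133)^(1/0.72) ≈ 2.8121.
y_gold = 2.8121^0.28 ≈ 1.3358, c_gold = y_gold − 0.133·k_gold ≈ 0.9618.
Gain: Δc = 0.9618 − 0.8566 ≈ 0.1052.

Δc ≈ 0.105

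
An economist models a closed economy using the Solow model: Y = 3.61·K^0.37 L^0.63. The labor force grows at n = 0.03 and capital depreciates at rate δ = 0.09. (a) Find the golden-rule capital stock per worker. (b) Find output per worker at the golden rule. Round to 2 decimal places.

The effective depreciation rate is n + δ = 0.03 + 0.09 = 0.12.
At the golden rule the marginal product of capital equals n+δ: 0.37·3.61·k^(0.37−1) = 0.12. Solving, k_gold = (0.37·3.61/0.12)^(1/0.63) ≈ 45.8305.
y_gold = 3.61·45.8305^0.37 ≈ 14.8640.

(a) k_gold ≈ 45.83; (b) y_gold ≈ 14.86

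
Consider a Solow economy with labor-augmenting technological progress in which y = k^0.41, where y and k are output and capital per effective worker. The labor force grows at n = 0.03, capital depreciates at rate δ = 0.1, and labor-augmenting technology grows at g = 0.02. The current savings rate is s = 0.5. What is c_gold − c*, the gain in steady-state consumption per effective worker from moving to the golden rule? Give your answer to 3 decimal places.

Capital per effective worker breaks even when investment replaces (n + g + δ)·k; here n + g + δ = 0.15.
Current steady state (s = 0.5): k* = (0.5/0.15)^(1/0.59) ≈ 7.6955, y* = 7.6955^0.41 ≈ 2.3086, c* = (1−0.5)·2.3086 ≈ 1.1543.
Golden rule sets MPK = n+g+δ: 0.41·k^(0.41−1) = 0.15, so k_gold = (0.41/0.15)^(1/0.59) ≈ 5.4974.
y_gold = 5.4974^0.41 ≈ 2.0112, c_gold = y_gold − 0.15·k_gold ≈ 1.1866.
Gain: Δc = 1.1866 − 1.1543 ≈ 0.0323.

Δc ≈ 0.032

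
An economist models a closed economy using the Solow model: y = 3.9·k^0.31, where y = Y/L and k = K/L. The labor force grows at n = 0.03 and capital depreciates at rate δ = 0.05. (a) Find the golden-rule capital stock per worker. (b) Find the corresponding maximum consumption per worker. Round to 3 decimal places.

(a) k_gold ≈ 51.190; (b) c_gold ≈ 9.115

The effective depreciation rate is n + δ = 0.03 + 0.05 = 0.08.
Maximizing c = f(k) − (n+δ)·k gives f'(k) = n+δ, i.e. 0.31·3.9·k^(0.31−1) = 0.08, so k_gold = (0.31·3.9/0.08)^(1/0.69) ≈ 51.1898.
y_gold = 3.9·51.1898^0.31 ≈ 13.2103; c_gold = y_gold − 0.08·k_gold ≈ 9.1151.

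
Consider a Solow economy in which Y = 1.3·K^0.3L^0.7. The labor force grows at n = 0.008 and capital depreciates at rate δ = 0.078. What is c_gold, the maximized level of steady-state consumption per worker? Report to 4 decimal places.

The effective depreciation rate is n + δ = 0.008 + 0.078 = 0.086.
Setting f'(k) = n+δ gives 0.3·1.3·k^(0.3−1) = 0.086, hence k_gold = (0.3·1.3/0.086)^(1/0.7) ≈ 8.6687.
y_gold = 1.3·8.6687^0.3 ≈ 2.4850.
c_gold = y_gold − (n+δ)·k_gold = 2.4850 − 0.086·8.6687 ≈ 1.7395.

c_gold ≈ 1.7395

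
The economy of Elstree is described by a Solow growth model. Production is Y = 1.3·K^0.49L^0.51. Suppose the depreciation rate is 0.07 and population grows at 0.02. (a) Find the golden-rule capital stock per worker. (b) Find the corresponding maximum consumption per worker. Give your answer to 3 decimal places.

n + δ = 0.02 + 0.07 = 0.09.
At the golden rule the marginal product of capital equals n+δ: 0.49·1.3·k^(0.49−1) = 0.09. Solving, k_gold = (0.49·1.3/0.09)^(1/0.51) ≈ 46.3943.
y_gold = 1.3·46.3943^0.49 ≈ 8.5214; c_gold = y_gold − 0.09·k_gold ≈ 4.3459.

(a) k_gold ≈ 46.394; (b) c_gold ≈ 4.346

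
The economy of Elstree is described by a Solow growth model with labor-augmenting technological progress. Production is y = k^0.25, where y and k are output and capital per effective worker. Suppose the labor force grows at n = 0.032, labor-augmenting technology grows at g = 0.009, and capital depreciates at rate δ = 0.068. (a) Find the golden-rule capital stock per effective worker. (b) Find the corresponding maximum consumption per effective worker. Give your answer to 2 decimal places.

(a) k_gold ≈ 3.02; (b) c_gold ≈ 0.99

n + g + δ = 0.032 + 0.009 + 0.068 = 0.109.
Maximizing c = f(k) − (n+g+δ)·k gives f'(k) = n+g+δ, i.e. 0.25·k^(0.25−1) = 0.109, so k_gold = (0.25/0.109)^(1/0.75) ≈ 3.0247.
y_gold = 3.0247^0.25 ≈ 1.3188; c_gold = y_gold − 0.109·k_gold ≈ 0.9891.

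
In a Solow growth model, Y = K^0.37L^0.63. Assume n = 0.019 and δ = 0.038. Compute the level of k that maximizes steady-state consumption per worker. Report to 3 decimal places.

k_gold ≈ 19.472

Capital per worker breaks even when investment replaces (n + δ)·k; here n + δ = 0.057.
Setting f'(k) = n+δ gives 0.37·k^(0.37−1) = 0.057, hence k_gold = (0.37/0.057)^(1/0.63) ≈ 19.4719.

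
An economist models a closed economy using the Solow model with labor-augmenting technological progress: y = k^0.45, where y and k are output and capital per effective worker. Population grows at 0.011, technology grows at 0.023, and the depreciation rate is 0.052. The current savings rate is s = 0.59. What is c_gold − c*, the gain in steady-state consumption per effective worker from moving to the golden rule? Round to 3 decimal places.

Break-even investment rate: n + g + δ = 0.011 + 0.023 + 0.052 = 0.086.
Current steady state (s = 0.59): k* = (0.59/0.086)^(1/0.55) ≈ 33.1622, y* = 33.1622^0.45 ≈ 4.8338, c* = (1−0.59)·4.8338 ≈ 1.9819.
Setting f'(k) = n+g+δ gives 0.45·k^(0.45−1) = 0.086, hence k_gold = (0.45/0.086)^(1/0.55) ≈ 20.2653.
y_gold = 20.2653^0.45 ≈ 3.8729, c_gold = y_gold − 0.086·k_gold ≈ 2.1301.
Gain: Δc = 2.1301 − 1.9819 ≈ 0.1482.

Δc ≈ 0.148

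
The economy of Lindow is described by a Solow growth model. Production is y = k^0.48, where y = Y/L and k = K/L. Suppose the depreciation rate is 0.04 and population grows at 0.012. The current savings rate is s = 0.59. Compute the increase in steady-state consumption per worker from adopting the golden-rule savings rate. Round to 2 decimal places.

Capital per worker breaks even when investment replaces (n + δ)·k; here n + δ = 0.052.
Current steady state (s = 0.59): k* = (0.59/0.052)^(1/0.52) ≈ 106.7960, y* = 106.7960^0.48 ≈ 9.4125, c* = (1−0.59)·9.4125 ≈ 3.8591.
Setting f'(k) = n+δ gives 0.48·k^(0.48−1) = 0.052, hence k_gold = (0.48/0.052)^(1/0.52) ≈ 71.8169.
y_gold = 71.8169^0.48 ≈ 7.7802, c_gold = y_gold − 0.052·k_gold ≈ 4.0457.
Gain: Δc = 4.0457 − 3.8591 ≈ 0.1865.

Δc ≈ 0.19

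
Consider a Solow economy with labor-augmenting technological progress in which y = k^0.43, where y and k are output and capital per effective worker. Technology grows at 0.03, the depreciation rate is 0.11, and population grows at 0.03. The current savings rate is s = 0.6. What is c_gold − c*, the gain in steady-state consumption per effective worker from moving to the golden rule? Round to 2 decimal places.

Break-even investment rate: n + g + δ = 0.03 + 0.03 + 0.11 = 0.17.
Current steady state (s = 0.6): k* = (0.6/0.17)^(1/0.57) ≈ 9.1386, y* = 9.1386^0.43 ≈ 2.5893, c* = (1−0.6)·2.5893 ≈ 1.0357.
Maximizing c = f(k) − (n+g+δ)·k gives f'(k) = n+g+δ, i.e. 0.43·k^(0.43−1) = 0.17, so k_gold = (0.43/0.17)^(1/0.57) ≈ 5.0939.
y_gold = 5.0939^0.43 ≈ 2.0139, c_gold = y_gold − 0.17·k_gold ≈ 1.1479.
Gain: Δc = 1.1479 − 1.0357 ≈ 0.1122.

Δc ≈ 0.11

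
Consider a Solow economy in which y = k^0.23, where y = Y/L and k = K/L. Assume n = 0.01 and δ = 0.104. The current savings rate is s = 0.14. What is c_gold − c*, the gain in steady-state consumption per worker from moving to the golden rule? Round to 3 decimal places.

Capital per worker breaks even when investment replaces (n + δ)·k; here n + δ = 0.114.
Current steady state (s = 0.14): k* = (0.14/0.114)^(1/0.77) ≈ 1.3058, y* = 1.3058^0.23 ≈ 1.0633, c* = (1−0.14)·1.0633 ≈ 0.9144.
Maximizing c = f(k) − (n+δ)·k gives f'(k) = n+δ, i.e. 0.23·k^(0.23−1) = 0.114, so k_gold = (0.23/0.114)^(1/0.77) ≈ 2.4881.
y_gold = 2.4881^0.23 ≈ 1.2332, c_gold = y_gold − 0.114·k_gold ≈ 0.9496.
Gain: Δc = 0.9496 − 0.9144 ≈ 0.0352.

Δc ≈ 0.035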